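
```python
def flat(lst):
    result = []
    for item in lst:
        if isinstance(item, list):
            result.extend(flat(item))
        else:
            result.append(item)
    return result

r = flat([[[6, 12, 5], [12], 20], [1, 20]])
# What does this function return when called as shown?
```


flat([[[6, 12, 5], [12], 20], [1, 20]])
Processing each element:
  [[6, 12, 5], [12], 20] is a list -> flat recursively -> [6, 12, 5, 12, 20]
  [1, 20] is a list -> flat recursively -> [1, 20]
= [6, 12, 5, 12, 20, 1, 20]


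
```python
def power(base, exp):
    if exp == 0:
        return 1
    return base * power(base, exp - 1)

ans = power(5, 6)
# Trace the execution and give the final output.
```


power(5, 6)
= 5 * power(5, 5)
= 5 * 5 * power(5, 4)
= 5 * 5 * 5 * power(5, 3)
= 5 * 5 * 5 * 5 * power(5, 2)
= 5 * 5 * 5 * 5 * 5 * power(5, 1)
= 5 * 5 * 5 * 5 * 5 * 5 * power(5, 0)
= 5 * 5 * 5 * 5 * 5 * 5 * 1
= 15625


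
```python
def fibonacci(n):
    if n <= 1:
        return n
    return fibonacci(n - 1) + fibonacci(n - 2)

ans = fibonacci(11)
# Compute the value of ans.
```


fibonacci(11)
= fibonacci(10) + fibonacci(9)
= (fibonacci(9) + fibonacci(8)) + fibonacci(9)
Computing bottom-up: fibonacci(0)=0, fibonacci(1)=1, fibonacci(2)=1, fibonacci(3)=2, fibonacci(4)=3, fibonacci(5)=5, fibonacci(6)=8, fibonacci(7)=13, fibonacci(8)=21, fibonacci(9)=34, fibonacci(10)=55, fibonacci(11)=89
= 89


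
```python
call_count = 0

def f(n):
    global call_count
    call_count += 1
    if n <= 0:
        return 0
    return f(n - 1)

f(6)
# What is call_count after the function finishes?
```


f(6) calls f(5) calls ... calls f(0)
Total calls: 6 + 1 (for base case) = 7


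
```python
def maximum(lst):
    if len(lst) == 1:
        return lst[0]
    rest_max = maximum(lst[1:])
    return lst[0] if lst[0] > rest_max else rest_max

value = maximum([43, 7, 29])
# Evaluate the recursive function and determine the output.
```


maximum([43, 7, 29])
= compare 43 with maximum([7, 29])
= compare 7 with maximum([29])
Base: maximum([29]) = 29
compare 7 with 29: max = 29
compare 43 with 29: max = 43
= 43


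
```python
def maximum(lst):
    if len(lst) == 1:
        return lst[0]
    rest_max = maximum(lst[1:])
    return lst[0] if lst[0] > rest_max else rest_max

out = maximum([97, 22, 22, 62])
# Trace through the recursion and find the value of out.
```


maximum([97, 22, 22, 62])
= compare 97 with maximum([22, 22, 62])
= compare 22 with maximum([22, 62])
= compare 22 with maximum([62])
Base: maximum([62]) = 62
compare 22 with 62: max = 62
compare 22 with 62: max = 62
compare 97 with 62: max = 97
= 97


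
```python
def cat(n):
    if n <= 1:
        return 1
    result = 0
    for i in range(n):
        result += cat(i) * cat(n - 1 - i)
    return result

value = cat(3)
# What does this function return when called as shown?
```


cat(3)
= sum of cat(i) * cat(3-1-i) for i in 0..2
First compute sub-values bottom-up:
  cat(0) = 1, cat(1) = 1
  cat(2) = 1*1 + 1*1 = 2
Now cat(3):
  cat(0)*cat(2) = 1*2 = 2
  cat(1)*cat(1) = 1*1 = 1
  cat(2)*cat(0) = 2*1 = 2
= 2 + 1 + 2
= 5


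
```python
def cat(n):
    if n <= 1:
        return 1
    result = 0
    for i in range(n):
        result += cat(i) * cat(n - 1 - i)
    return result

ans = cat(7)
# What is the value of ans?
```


cat(7)
= sum of cat(i) * cat(7-1-i) for i in 0..6
First compute sub-values bottom-up:
  cat(0) = 1, cat(1) = 1
  cat(2) = 1*1 + 1*1 = 2
  cat(3) = 1*2 + 1*1 + 2*1 = 5
  cat(4) = 1*5 + 1*2 + 2*1 + 5*1 = 14
  cat(5) = 1*14 + 1*5 + 2*2 + 5*1 + 14*1 = 42
  cat(6) = 1*42 + 1*14 + 2*5 + 5*2 + 14*1 + 42*1 = 132
Now cat(7):
  cat(0)*cat(6) = 1*132 = 132
  cat(1)*cat(5) = 1*42 = 42
  cat(2)*cat(4) = 2*14 = 28
  cat(3)*cat(3) = 5*5 = 25
  cat(4)*cat(2) = 14*2 = 28
  cat(5)*cat(1) = 42*1 = 42
  cat(6)*cat(0) = 132*1 = 132
= 132 + 42 + 28 + 25 + 28 + 42 + 132
= 429


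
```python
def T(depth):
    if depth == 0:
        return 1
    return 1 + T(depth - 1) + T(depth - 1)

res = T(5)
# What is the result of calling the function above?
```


T(5)
= 1 + T(4) + T(4)
= 1 + 2 * T(4)
T(k) = 2^(k+1) - 1
T(0) = 1
T(1) = 3
T(2) = 7
T(3) = 15
T(4) = 31
T(5) = 2^6 - 1 = 63


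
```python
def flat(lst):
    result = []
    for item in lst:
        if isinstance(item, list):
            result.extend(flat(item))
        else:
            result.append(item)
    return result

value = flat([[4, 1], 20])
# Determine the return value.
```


flat([[4, 1], 20])
Processing each element:
  [4, 1] is a list -> flat recursively -> [4, 1]
  20 is not a list -> append 20
= [4, 1, 20]


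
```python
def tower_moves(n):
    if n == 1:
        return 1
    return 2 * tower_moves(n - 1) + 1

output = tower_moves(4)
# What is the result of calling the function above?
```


tower_moves(4)
= 2 * tower_moves(3) + 1
= 2 * (2 * tower_moves(2) + 1) + 1
= 2 * (2 * (2 * tower_moves(1) + 1) + 1) + 1
Now compute bottom-up:
tower_moves(1) = 1
tower_moves(2) = 2 * 1 + 1 = 3
tower_moves(3) = 2 * 3 + 1 = 7
tower_moves(4) = 2 * 7 + 1 = 15
= 15


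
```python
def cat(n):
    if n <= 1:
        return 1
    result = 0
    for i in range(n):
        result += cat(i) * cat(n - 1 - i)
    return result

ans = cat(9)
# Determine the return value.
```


cat(9)
= sum of cat(i) * cat(9-1-i) for i in 0..8
First compute sub-values bottom-up:
  cat(0) = 1, cat(1) = 1
  cat(2) = 1*1 + 1*1 = 2
  cat(3) = 1*2 + 1*1 + 2*1 = 5
  cat(4) = 1*5 + 1*2 + 2*1 + 5*1 = 14
  cat(5) = 1*14 + 1*5 + 2*2 + 5*1 + 14*1 = 42
  cat(6) = 1*42 + 1*14 + 2*5 + 5*2 + 14*1 + 42*1 = 132
  cat(7) = 1*132 + 1*42 + 2*14 + 5*5 + 14*2 + 42*1 + 132*1 = 429
  cat(8) = 1*429 + 1*132 + 2*42 + 5*14 + 14*5 + 42*2 + 132*1 + 429*1 = 1430
Now cat(9):
  cat(0)*cat(8) = 1*1430 = 1430
  cat(1)*cat(7) = 1*429 = 429
  cat(2)*cat(6) = 2*132 = 264
  cat(3)*cat(5) = 5*42 = 210
  cat(4)*cat(4) = 14*14 = 196
  cat(5)*cat(3) = 42*5 = 210
  cat(6)*cat(2) = 132*2 = 264
  cat(7)*cat(1) = 429*1 = 429
  cat(8)*cat(0) = 1430*1 = 1430
= 1430 + 429 + 264 + 210 + 196 + 210 + 264 + 429 + 1430
= 4862


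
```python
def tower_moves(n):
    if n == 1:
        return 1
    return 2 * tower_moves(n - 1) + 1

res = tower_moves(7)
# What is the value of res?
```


tower_moves(7)
= 2 * tower_moves(6) + 1
= 2 * (2 * tower_moves(5) + 1) + 1
= 2 * (2 * (2 * tower_moves(4) + 1) + 1) + 1
= 2 * (2 * (2 * (2 * tower_moves(3) + 1) + 1) + 1) + 1
= 2 * (2 * (2 * (2 * (2 * tower_moves(2) + 1) + 1) + 1) + 1) + 1
= 2 * (2 * (2 * (2 * (2 * (2 * tower_moves(1) + 1) + 1) + 1) + 1) + 1) + 1
Now compute bottom-up:
tower_moves(1) = 1
tower_moves(2) = 2 * 1 + 1 = 3
tower_moves(3) = 2 * 3 + 1 = 7
tower_moves(4) = 2 * 7 + 1 = 15
tower_moves(5) = 2 * 15 + 1 = 31
tower_moves(6) = 2 * 31 + 1 = 63
tower_moves(7) = 2 * 63 + 1 = 127
= 127


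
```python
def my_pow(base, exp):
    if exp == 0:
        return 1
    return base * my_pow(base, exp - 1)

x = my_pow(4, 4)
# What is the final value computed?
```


my_pow(4, 4)
= 4 * my_pow(4, 3)
= 4 * 4 * my_pow(4, 2)
= 4 * 4 * 4 * my_pow(4, 1)
= 4 * 4 * 4 * 4 * my_pow(4, 0)
= 4 * 4 * 4 * 4 * 1
= 256


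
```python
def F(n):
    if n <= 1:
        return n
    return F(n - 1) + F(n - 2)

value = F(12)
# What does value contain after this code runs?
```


F(12)
= F(11) + F(10)
= (F(10) + F(9)) + F(10)
Computing bottom-up: F(0)=0, F(1)=1, F(2)=1, F(3)=2, F(4)=3, F(5)=5, F(6)=8, F(7)=13, F(8)=21, F(9)=34, F(10)=55, F(11)=89, F(12)=144
= 144


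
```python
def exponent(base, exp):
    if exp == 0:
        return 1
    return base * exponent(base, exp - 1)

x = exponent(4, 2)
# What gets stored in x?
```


exponent(4, 2)
= 4 * exponent(4, 1)
= 4 * 4 * exponent(4, 0)
= 4 * 4 * 1
= 16


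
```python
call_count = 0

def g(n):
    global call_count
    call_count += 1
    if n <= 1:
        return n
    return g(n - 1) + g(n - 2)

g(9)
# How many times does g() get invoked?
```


g(9) calls g(8) and g(7); each non-base call branches into two more.
Let C(k) = total number of calls made by g(k), including the call to g(k) itself.
Base cases: C(0) = 1, C(1) = 1
Recurrence: C(k) = 1 + C(k-1) + C(k-2)
  C(2) = 1 + C(1) + C(0) = 1 + 1 + 1 = 3
  C(3) = 1 + C(2) + C(1) = 1 + 3 + 1 = 5
  C(4) = 1 + C(3) + C(2) = 1 + 5 + 3 = 9
  C(5) = 1 + C(4) + C(3) = 1 + 9 + 5 = 15
  C(6) = 1 + C(5) + C(4) = 1 + 15 + 9 = 25
  C(7) = 1 + C(6) + C(5) = 1 + 25 + 15 = 41
  C(8) = 1 + C(7) + C(6) = 1 + 41 + 25 = 67
  C(9) = 1 + C(8) + C(7) = 1 + 67 + 41 = 109
Total calls = C(9) = 109


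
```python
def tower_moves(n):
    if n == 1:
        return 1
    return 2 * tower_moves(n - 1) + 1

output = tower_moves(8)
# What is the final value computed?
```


tower_moves(8)
= 2 * tower_moves(7) + 1
= 2 * (2 * tower_moves(6) + 1) + 1
= 2 * (2 * (2 * tower_moves(5) + 1) + 1) + 1
= 2 * (2 * (2 * (2 * tower_moves(4) + 1) + 1) + 1) + 1
= 2 * (2 * (2 * (2 * (2 * tower_moves(3) + 1) + 1) + 1) + 1) + 1
= 2 * (2 * (2 * (2 * (2 * (2 * tower_moves(2) + 1) + 1) + 1) + 1) + 1) + 1
= 2 * (2 * (2 * (2 * (2 * (2 * (2 * tower_moves(1) + 1) + 1) + 1) + 1) + 1) + 1) + 1
Now compute bottom-up:
tower_moves(1) = 1
tower_moves(2) = 2 * 1 + 1 = 3
tower_moves(3) = 2 * 3 + 1 = 7
tower_moves(4) = 2 * 7 + 1 = 15
tower_moves(5) = 2 * 15 + 1 = 31
tower_moves(6) = 2 * 31 + 1 = 63
tower_moves(7) = 2 * 63 + 1 = 127
tower_moves(8) = 2 * 127 + 1 = 255
= 255


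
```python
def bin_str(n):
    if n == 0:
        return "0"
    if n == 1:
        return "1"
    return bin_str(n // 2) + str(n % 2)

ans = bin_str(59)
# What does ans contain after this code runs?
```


bin_str(59)
= bin_str(29) + "1"
= bin_str(14) + "1" + "1"
= bin_str(7) + "0" + "1" + "1"
= bin_str(3) + "1" + "0" + "1" + "1"
= bin_str(1) + "1" + "1" + "0" + "1" + "1"
= "1" + "1" + "1" + "0" + "1" + "1"
= "111011"


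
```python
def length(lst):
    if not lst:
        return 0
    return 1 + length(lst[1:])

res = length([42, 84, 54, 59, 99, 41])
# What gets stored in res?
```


length([42, 84, 54, 59, 99, 41])
= 1 + length([84, 54, 59, 99, 41])
= 1 + 1 + length([54, 59, 99, 41])
= 1 + 1 + 1 + length([59, 99, 41])
= 1 + 1 + 1 + 1 + length([99, 41])
= 1 + 1 + 1 + 1 + 1 + length([41])
= 1 + 1 + 1 + 1 + 1 + 1 + length([])
= 1 + 1 + 1 + 1 + 1 + 1 + 0
= 6


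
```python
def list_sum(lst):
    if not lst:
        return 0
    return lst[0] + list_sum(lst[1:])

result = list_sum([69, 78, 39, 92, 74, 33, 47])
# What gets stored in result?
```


list_sum([69, 78, 39, 92, 74, 33, 47])
= 69 + list_sum([78, 39, 92, 74, 33, 47])
= 69 + 78 + list_sum([39, 92, 74, 33, 47])
= 69 + 78 + 39 + list_sum([92, 74, 33, 47])
= 69 + 78 + 39 + 92 + list_sum([74, 33, 47])
= 69 + 78 + 39 + 92 + 74 + list_sum([33, 47])
= 69 + 78 + 39 + 92 + 74 + 33 + list_sum([47])
= 69 + 78 + 39 + 92 + 74 + 33 + 47 + list_sum([])
= 69 + 78 + 39 + 92 + 74 + 33 + 47 + 0
= 432


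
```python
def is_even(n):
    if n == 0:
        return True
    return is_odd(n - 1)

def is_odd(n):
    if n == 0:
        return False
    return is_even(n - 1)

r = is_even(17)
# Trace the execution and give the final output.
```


is_even(17)
= is_odd(16)
= is_even(15)
= is_odd(14)
= is_even(13)
= is_odd(12)
= is_even(11)
= is_odd(10)
= is_even(9)
= is_odd(8)
= is_even(7)
= is_odd(6)
= is_even(5)
= is_odd(4)
= is_even(3)
= is_odd(2)
= is_even(1)
= is_odd(0)
n == 0: return False
= False


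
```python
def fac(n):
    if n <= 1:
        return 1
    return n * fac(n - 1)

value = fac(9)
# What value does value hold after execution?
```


fac(9)
= 9 * fac(8)
= 9 * 8 * fac(7)
= 9 * 8 * 7 * fac(6)
= 9 * 8 * 7 * 6 * fac(5)
= 9 * 8 * 7 * 6 * 5 * fac(4)
= 9 * 8 * 7 * 6 * 5 * 4 * fac(3)
= 9 * 8 * 7 * 6 * 5 * 4 * 3 * fac(2)
= 9 * 8 * 7 * 6 * 5 * 4 * 3 * 2 * fac(1)
= 9 * 8 * 7 * 6 * 5 * 4 * 3 * 2 * 1
= 362880


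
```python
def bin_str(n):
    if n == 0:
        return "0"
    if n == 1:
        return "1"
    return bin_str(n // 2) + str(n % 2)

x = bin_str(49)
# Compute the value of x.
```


bin_str(49)
= bin_str(24) + "1"
= bin_str(12) + "0" + "1"
= bin_str(6) + "0" + "0" + "1"
= bin_str(3) + "0" + "0" + "0" + "1"
= bin_str(1) + "1" + "0" + "0" + "0" + "1"
= "1" + "1" + "0" + "0" + "0" + "1"
= "110001"


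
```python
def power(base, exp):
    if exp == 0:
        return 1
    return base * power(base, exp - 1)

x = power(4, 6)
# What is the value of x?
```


power(4, 6)
= 4 * power(4, 5)
= 4 * 4 * power(4, 4)
= 4 * 4 * 4 * power(4, 3)
= 4 * 4 * 4 * 4 * power(4, 2)
= 4 * 4 * 4 * 4 * 4 * power(4, 1)
= 4 * 4 * 4 * 4 * 4 * 4 * power(4, 0)
= 4 * 4 * 4 * 4 * 4 * 4 * 1
= 4096


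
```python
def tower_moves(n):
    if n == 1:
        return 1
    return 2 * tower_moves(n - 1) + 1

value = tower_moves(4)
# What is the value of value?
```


tower_moves(4)
= 2 * tower_moves(3) + 1
= 2 * (2 * tower_moves(2) + 1) + 1
= 2 * (2 * (2 * tower_moves(1) + 1) + 1) + 1
Now compute bottom-up:
tower_moves(1) = 1
tower_moves(2) = 2 * 1 + 1 = 3
tower_moves(3) = 2 * 3 + 1 = 7
tower_moves(4) = 2 * 7 + 1 = 15
= 15


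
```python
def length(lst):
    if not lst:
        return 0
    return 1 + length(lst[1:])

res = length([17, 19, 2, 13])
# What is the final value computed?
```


length([17, 19, 2, 13])
= 1 + length([19, 2, 13])
= 1 + 1 + length([2, 13])
= 1 + 1 + 1 + length([13])
= 1 + 1 + 1 + 1 + length([])
= 1 + 1 + 1 + 1 + 0
= 4


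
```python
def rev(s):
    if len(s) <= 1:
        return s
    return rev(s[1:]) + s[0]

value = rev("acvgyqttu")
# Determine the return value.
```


rev("acvgyqttu")
= rev("cvgyqttu") + "a"
= rev("vgyqttu") + "c" + "a"
= rev("gyqttu") + "v" + "c" + "a"
= rev("yqttu") + "g" + "v" + "c" + "a"
= rev("qttu") + "y" + "g" + "v" + "c" + "a"
= rev("ttu") + "q" + "y" + "g" + "v" + "c" + "a"
= rev("tu") + "t" + "q" + "y" + "g" + "v" + "c" + "a"
= rev("u") + "t" + "t" + "q" + "y" + "g" + "v" + "c" + "a"
= "u" + "t" + "t" + "q" + "y" + "g" + "v" + "c" + "a"
= "uttqygvca"


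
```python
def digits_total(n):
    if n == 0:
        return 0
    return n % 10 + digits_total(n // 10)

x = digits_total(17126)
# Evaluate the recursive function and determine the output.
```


digits_total(17126)
= 6 + digits_total(1712)
= 6 + 2 + digits_total(171)
= 6 + 2 + 1 + digits_total(17)
= 6 + 2 + 1 + 7 + digits_total(1)
= 6 + 2 + 1 + 7 + 1 + digits_total(0)
= 6 + 2 + 1 + 7 + 1 + 0
= 17


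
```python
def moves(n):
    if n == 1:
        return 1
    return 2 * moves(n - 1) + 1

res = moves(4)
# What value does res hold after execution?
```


moves(4)
= 2 * moves(3) + 1
= 2 * (2 * moves(2) + 1) + 1
= 2 * (2 * (2 * moves(1) + 1) + 1) + 1
Now compute bottom-up:
moves(1) = 1
moves(2) = 2 * 1 + 1 = 3
moves(3) = 2 * 3 + 1 = 7
moves(4) = 2 * 7 + 1 = 15
= 15


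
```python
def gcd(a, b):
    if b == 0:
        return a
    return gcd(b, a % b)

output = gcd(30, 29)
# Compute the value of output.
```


gcd(30, 29)
= gcd(29, 30 % 29) = gcd(29, 1)
= gcd(1, 29 % 1) = gcd(1, 0)
b == 0, return a = 1


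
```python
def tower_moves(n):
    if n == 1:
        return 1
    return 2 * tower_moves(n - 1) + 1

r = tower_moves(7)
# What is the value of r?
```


tower_moves(7)
= 2 * tower_moves(6) + 1
= 2 * (2 * tower_moves(5) + 1) + 1
= 2 * (2 * (2 * tower_moves(4) + 1) + 1) + 1
= 2 * (2 * (2 * (2 * tower_moves(3) + 1) + 1) + 1) + 1
= 2 * (2 * (2 * (2 * (2 * tower_moves(2) + 1) + 1) + 1) + 1) + 1
= 2 * (2 * (2 * (2 * (2 * (2 * tower_moves(1) + 1) + 1) + 1) + 1) + 1) + 1
Now compute bottom-up:
tower_moves(1) = 1
tower_moves(2) = 2 * 1 + 1 = 3
tower_moves(3) = 2 * 3 + 1 = 7
tower_moves(4) = 2 * 7 + 1 = 15
tower_moves(5) = 2 * 15 + 1 = 31
tower_moves(6) = 2 * 31 + 1 = 63
tower_moves(7) = 2 * 63 + 1 = 127
= 127


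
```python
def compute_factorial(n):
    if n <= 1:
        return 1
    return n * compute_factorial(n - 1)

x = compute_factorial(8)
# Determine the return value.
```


compute_factorial(8)
= 8 * compute_factorial(7)
= 8 * 7 * compute_factorial(6)
= 8 * 7 * 6 * compute_factorial(5)
= 8 * 7 * 6 * 5 * compute_factorial(4)
= 8 * 7 * 6 * 5 * 4 * compute_factorial(3)
= 8 * 7 * 6 * 5 * 4 * 3 * compute_factorial(2)
= 8 * 7 * 6 * 5 * 4 * 3 * 2 * compute_factorial(1)
= 8 * 7 * 6 * 5 * 4 * 3 * 2 * 1
= 40320


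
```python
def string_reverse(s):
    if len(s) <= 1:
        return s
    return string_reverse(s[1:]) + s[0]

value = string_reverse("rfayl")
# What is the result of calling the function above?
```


string_reverse("rfayl")
= string_reverse("fayl") + "r"
= string_reverse("ayl") + "f" + "r"
= string_reverse("yl") + "a" + "f" + "r"
= string_reverse("l") + "y" + "a" + "f" + "r"
= "l" + "y" + "a" + "f" + "r"
= "lyafr"


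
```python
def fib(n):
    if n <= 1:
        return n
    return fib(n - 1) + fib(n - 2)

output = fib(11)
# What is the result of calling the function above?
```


fib(11)
= fib(10) + fib(9)
= (fib(9) + fib(8)) + fib(9)
Computing bottom-up: fib(0)=0, fib(1)=1, fib(2)=1, fib(3)=2, fib(4)=3, fib(5)=5, fib(6)=8, fib(7)=13, fib(8)=21, fib(9)=34, fib(10)=55, fib(11)=89
= 89


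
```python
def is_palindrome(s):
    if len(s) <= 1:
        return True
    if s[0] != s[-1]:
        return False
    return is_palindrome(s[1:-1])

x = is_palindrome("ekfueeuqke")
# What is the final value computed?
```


is_palindrome("ekfueeuqke")
"ekfueeuqke": s[0]='e' == s[-1]='e' -> is_palindrome("kfueeuqk")
"kfueeuqk": s[0]='k' == s[-1]='k' -> is_palindrome("fueeuq")
"fueeuq": s[0]='f' != s[-1]='q' -> False
= False


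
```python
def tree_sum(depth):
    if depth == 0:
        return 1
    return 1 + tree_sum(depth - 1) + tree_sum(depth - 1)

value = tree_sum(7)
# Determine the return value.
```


tree_sum(7)
= 1 + tree_sum(6) + tree_sum(6)
= 1 + 2 * tree_sum(6)
tree_sum(k) = 2^(k+1) - 1
tree_sum(0) = 1
tree_sum(1) = 3
tree_sum(2) = 7
tree_sum(3) = 15
tree_sum(4) = 31
tree_sum(7) = 2^8 - 1 = 255


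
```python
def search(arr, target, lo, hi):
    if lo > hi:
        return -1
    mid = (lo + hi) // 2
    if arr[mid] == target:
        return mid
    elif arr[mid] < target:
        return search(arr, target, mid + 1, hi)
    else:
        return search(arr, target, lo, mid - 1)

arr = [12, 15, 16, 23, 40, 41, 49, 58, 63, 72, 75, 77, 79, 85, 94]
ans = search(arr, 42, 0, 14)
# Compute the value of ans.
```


search(arr, 42, 0, 14)
lo=0, hi=14, mid=7, arr[mid]=58
58 > 42, search left half
lo=0, hi=6, mid=3, arr[mid]=23
23 < 42, search right half
lo=4, hi=6, mid=5, arr[mid]=41
41 < 42, search right half
lo=6, hi=6, mid=6, arr[mid]=49
49 > 42, search left half
lo > hi, target not found, return -1
= -1


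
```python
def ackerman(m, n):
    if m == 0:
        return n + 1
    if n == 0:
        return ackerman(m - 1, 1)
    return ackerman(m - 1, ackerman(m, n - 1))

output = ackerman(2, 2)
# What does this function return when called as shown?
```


ackerman(2, 2)
= ackerman(1, ackerman(2, 1))
First compute ackerman(2, 1) = 5
= ackerman(1, 5)
= 7


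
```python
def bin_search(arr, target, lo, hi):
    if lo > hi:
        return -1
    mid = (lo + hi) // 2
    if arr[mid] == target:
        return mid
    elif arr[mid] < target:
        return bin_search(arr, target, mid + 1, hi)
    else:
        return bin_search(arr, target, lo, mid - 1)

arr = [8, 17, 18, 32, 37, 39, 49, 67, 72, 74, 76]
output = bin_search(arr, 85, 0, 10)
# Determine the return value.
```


bin_search(arr, 85, 0, 10)
lo=0, hi=10, mid=5, arr[mid]=39
39 < 85, search right half
lo=6, hi=10, mid=8, arr[mid]=72
72 < 85, search right half
lo=9, hi=10, mid=9, arr[mid]=74
74 < 85, search right half
lo=10, hi=10, mid=10, arr[mid]=76
76 < 85, search right half
lo > hi, target not found, return -1
= -1


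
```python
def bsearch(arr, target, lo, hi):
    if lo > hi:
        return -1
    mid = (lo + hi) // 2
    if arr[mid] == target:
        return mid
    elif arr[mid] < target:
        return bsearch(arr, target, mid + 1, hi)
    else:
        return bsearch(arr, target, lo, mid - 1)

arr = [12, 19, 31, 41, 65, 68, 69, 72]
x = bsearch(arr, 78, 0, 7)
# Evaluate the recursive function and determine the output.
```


bsearch(arr, 78, 0, 7)
lo=0, hi=7, mid=3, arr[mid]=41
41 < 78, search right half
lo=4, hi=7, mid=5, arr[mid]=68
68 < 78, search right half
lo=6, hi=7, mid=6, arr[mid]=69
69 < 78, search right half
lo=7, hi=7, mid=7, arr[mid]=72
72 < 78, search right half
lo > hi, target not found, return -1
= -1


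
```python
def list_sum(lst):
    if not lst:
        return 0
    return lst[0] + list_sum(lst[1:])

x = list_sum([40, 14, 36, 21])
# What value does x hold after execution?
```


list_sum([40, 14, 36, 21])
= 40 + list_sum([14, 36, 21])
= 40 + 14 + list_sum([36, 21])
= 40 + 14 + 36 + list_sum([21])
= 40 + 14 + 36 + 21 + list_sum([])
= 40 + 14 + 36 + 21 + 0
= 111


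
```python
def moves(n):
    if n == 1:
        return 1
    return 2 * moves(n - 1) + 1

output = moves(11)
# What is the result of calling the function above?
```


moves(11)
= 2 * moves(10) + 1
= 2 * (2 * moves(9) + 1) + 1
= 2 * (2 * (2 * moves(8) + 1) + 1) + 1
= 2 * (2 * (2 * (2 * moves(7) + 1) + 1) + 1) + 1
= 2 * (2 * (2 * (2 * (2 * moves(6) + 1) + 1) + 1) + 1) + 1
= 2 * (2 * (2 * (2 * (2 * (2 * moves(5) + 1) + 1) + 1) + 1) + 1) + 1
= 2 * (2 * (2 * (2 * (2 * (2 * (2 * moves(4) + 1) + 1) + 1) + 1) + 1) + 1) + 1
= 2 * (2 * (2 * (2 * (2 * (2 * (2 * (2 * moves(3) + 1) + 1) + 1) + 1) + 1) + 1) + 1) + 1
= 2 * (2 * (2 * (2 * (2 * (2 * (2 * (2 * (2 * moves(2) + 1) + 1) + 1) + 1) + 1) + 1) + 1) + 1) + 1
= 2 * (2 * (2 * (2 * (2 * (2 * (2 * (2 * (2 * (2 * moves(1) + 1) + 1) + 1) + 1) + 1) + 1) + 1) + 1) + 1) + 1
Now compute bottom-up:
moves(1) = 1
moves(2) = 2 * 1 + 1 = 3
moves(3) = 2 * 3 + 1 = 7
moves(4) = 2 * 7 + 1 = 15
moves(5) = 2 * 15 + 1 = 31
moves(6) = 2 * 31 + 1 = 63
moves(7) = 2 * 63 + 1 = 127
moves(8) = 2 * 127 + 1 = 255
moves(9) = 2 * 255 + 1 = 511
moves(10) = 2 * 511 + 1 = 1023
moves(11) = 2 * 1023 + 1 = 2047
= 2047


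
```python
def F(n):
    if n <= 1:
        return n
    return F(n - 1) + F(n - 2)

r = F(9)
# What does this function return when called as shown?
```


F(9)
= F(8) + F(7)
= (F(7) + F(6)) + F(7)
Computing bottom-up: F(0)=0, F(1)=1, F(2)=1, F(3)=2, F(4)=3, F(5)=5, F(6)=8, F(7)=13, F(8)=21, F(9)=34
= 34


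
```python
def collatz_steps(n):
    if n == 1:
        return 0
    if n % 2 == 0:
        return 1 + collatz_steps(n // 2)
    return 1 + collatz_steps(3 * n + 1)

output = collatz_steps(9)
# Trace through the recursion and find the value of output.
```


collatz_steps(9)
9 is odd -> 3*9+1 = 28 -> collatz_steps(28)
28 is even -> collatz_steps(14)
14 is even -> collatz_steps(7)
7 is odd -> 3*7+1 = 22 -> collatz_steps(22)
22 is even -> collatz_steps(11)
11 is odd -> 3*11+1 = 34 -> collatz_steps(34)
34 is even -> collatz_steps(17)
17 is odd -> 3*17+1 = 52 -> collatz_steps(52)
52 is even -> collatz_steps(26)
26 is even -> collatz_steps(13)
13 is odd -> 3*13+1 = 40 -> collatz_steps(40)
40 is even -> collatz_steps(20)
20 is even -> collatz_steps(10)
10 is even -> collatz_steps(5)
5 is odd -> 3*5+1 = 16 -> collatz_steps(16)
16 is even -> collatz_steps(8)
8 is even -> collatz_steps(4)
4 is even -> collatz_steps(2)
2 is even -> collatz_steps(1)
Reached 1 after 19 steps
= 19


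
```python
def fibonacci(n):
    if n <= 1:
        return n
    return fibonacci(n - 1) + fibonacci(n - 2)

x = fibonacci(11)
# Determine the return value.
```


fibonacci(11)
= fibonacci(10) + fibonacci(9)
= (fibonacci(9) + fibonacci(8)) + fibonacci(9)
Computing bottom-up: fibonacci(0)=0, fibonacci(1)=1, fibonacci(2)=1, fibonacci(3)=2, fibonacci(4)=3, fibonacci(5)=5, fibonacci(6)=8, fibonacci(7)=13, fibonacci(8)=21, fibonacci(9)=34, fibonacci(10)=55, fibonacci(11)=89
= 89


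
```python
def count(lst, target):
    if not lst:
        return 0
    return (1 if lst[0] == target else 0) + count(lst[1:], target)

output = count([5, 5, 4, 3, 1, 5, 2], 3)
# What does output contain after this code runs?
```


count([5, 5, 4, 3, 1, 5, 2], 3)
lst[0]=5 != 3: 0 + count([5, 4, 3, 1, 5, 2], 3)
lst[0]=5 != 3: 0 + count([4, 3, 1, 5, 2], 3)
lst[0]=4 != 3: 0 + count([3, 1, 5, 2], 3)
lst[0]=3 == 3: 1 + count([1, 5, 2], 3)
lst[0]=1 != 3: 0 + count([5, 2], 3)
lst[0]=5 != 3: 0 + count([2], 3)
lst[0]=2 != 3: 0 + count([], 3)
= 1


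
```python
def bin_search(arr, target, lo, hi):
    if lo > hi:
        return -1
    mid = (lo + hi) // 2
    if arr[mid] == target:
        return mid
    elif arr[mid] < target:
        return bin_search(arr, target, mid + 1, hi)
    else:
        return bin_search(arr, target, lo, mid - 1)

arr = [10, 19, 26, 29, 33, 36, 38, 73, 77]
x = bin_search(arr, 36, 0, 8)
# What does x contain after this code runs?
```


bin_search(arr, 36, 0, 8)
lo=0, hi=8, mid=4, arr[mid]=33
33 < 36, search right half
lo=5, hi=8, mid=6, arr[mid]=38
38 > 36, search left half
lo=5, hi=5, mid=5, arr[mid]=36
arr[5] == 36, found at index 5
= 5


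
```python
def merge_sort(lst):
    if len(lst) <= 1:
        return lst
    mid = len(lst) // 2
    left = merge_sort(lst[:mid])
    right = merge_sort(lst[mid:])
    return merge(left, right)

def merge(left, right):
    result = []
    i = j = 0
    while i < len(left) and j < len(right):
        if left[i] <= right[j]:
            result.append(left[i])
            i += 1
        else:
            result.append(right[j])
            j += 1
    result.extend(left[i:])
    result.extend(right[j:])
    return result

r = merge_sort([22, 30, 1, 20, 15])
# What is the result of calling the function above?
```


merge_sort([22, 30, 1, 20, 15])
Split into [22, 30] and [1, 20, 15]
Left sorted: [22, 30]
Right sorted: [1, 15, 20]
Merge [22, 30] and [1, 15, 20]
= [1, 15, 20, 22, 30]


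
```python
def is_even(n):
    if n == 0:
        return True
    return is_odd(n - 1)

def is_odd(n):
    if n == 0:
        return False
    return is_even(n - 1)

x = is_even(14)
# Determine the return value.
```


is_even(14)
= is_odd(13)
= is_even(12)
= is_odd(11)
= is_even(10)
= is_odd(9)
= is_even(8)
= is_odd(7)
= is_even(6)
= is_odd(5)
= is_even(4)
= is_odd(3)
= is_even(2)
= is_odd(1)
= is_even(0)
n == 0: return True
= True


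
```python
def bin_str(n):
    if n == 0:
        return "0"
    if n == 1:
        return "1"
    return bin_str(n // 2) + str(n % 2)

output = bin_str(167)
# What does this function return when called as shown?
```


bin_str(167)
= bin_str(83) + "1"
= bin_str(41) + "1" + "1"
= bin_str(20) + "1" + "1" + "1"
= bin_str(10) + "0" + "1" + "1" + "1"
= bin_str(5) + "0" + "0" + "1" + "1" + "1"
= bin_str(2) + "1" + "0" + "0" + "1" + "1" + "1"
= bin_str(1) + "0" + "1" + "0" + "0" + "1" + "1" + "1"
= "1" + "0" + "1" + "0" + "0" + "1" + "1" + "1"
= "10100111"


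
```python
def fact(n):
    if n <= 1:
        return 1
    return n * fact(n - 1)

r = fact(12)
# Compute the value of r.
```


fact(12)
= 12 * fact(11)
= 12 * 11 * fact(10)
= 12 * 11 * 10 * fact(9)
= 12 * 11 * 10 * 9 * fact(8)
= 12 * 11 * 10 * 9 * 8 * fact(7)
= 12 * 11 * 10 * 9 * 8 * 7 * fact(6)
= 12 * 11 * 10 * 9 * 8 * 7 * 6 * fact(5)
= 12 * 11 * 10 * 9 * 8 * 7 * 6 * 5 * fact(4)
= 12 * 11 * 10 * 9 * 8 * 7 * 6 * 5 * 4 * fact(3)
= 12 * 11 * 10 * 9 * 8 * 7 * 6 * 5 * 4 * 3 * fact(2)
= 12 * 11 * 10 * 9 * 8 * 7 * 6 * 5 * 4 * 3 * 2 * fact(1)
= 12 * 11 * 10 * 9 * 8 * 7 * 6 * 5 * 4 * 3 * 2 * 1
= 479001600


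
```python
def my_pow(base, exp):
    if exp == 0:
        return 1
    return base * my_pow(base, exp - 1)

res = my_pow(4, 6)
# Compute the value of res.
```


my_pow(4, 6)
= 4 * my_pow(4, 5)
= 4 * 4 * my_pow(4, 4)
= 4 * 4 * 4 * my_pow(4, 3)
= 4 * 4 * 4 * 4 * my_pow(4, 2)
= 4 * 4 * 4 * 4 * 4 * my_pow(4, 1)
= 4 * 4 * 4 * 4 * 4 * 4 * my_pow(4, 0)
= 4 * 4 * 4 * 4 * 4 * 4 * 1
= 4096


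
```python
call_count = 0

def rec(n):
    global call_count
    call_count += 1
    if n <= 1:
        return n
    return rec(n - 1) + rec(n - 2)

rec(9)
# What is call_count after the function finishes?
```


rec(9) calls rec(8) and rec(7); each non-base call branches into two more.
Let C(k) = total number of calls made by rec(k), including the call to rec(k) itself.
Base cases: C(0) = 1, C(1) = 1
Recurrence: C(k) = 1 + C(k-1) + C(k-2)
  C(2) = 1 + C(1) + C(0) = 1 + 1 + 1 = 3
  C(3) = 1 + C(2) + C(1) = 1 + 3 + 1 = 5
  C(4) = 1 + C(3) + C(2) = 1 + 5 + 3 = 9
  C(5) = 1 + C(4) + C(3) = 1 + 9 + 5 = 15
  C(6) = 1 + C(5) + C(4) = 1 + 15 + 9 = 25
  C(7) = 1 + C(6) + C(5) = 1 + 25 + 15 = 41
  C(8) = 1 + C(7) + C(6) = 1 + 41 + 25 = 67
  C(9) = 1 + C(8) + C(7) = 1 + 67 + 41 = 109
Total calls = C(9) = 109


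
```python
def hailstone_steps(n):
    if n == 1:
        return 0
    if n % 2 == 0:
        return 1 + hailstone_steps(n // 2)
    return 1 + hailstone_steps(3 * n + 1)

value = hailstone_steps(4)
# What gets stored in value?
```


hailstone_steps(4)
4 is even -> hailstone_steps(2)
2 is even -> hailstone_steps(1)
Reached 1 after 2 steps
= 2


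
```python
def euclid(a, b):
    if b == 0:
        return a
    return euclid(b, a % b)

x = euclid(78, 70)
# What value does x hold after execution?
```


euclid(78, 70)
= euclid(70, 78 % 70) = euclid(70, 8)
= euclid(8, 70 % 8) = euclid(8, 6)
= euclid(6, 8 % 6) = euclid(6, 2)
= euclid(2, 6 % 2) = euclid(2, 0)
b == 0, return a = 2


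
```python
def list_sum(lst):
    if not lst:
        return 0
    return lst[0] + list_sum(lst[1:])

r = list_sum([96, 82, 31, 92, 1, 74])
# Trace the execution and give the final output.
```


list_sum([96, 82, 31, 92, 1, 74])
= 96 + list_sum([82, 31, 92, 1, 74])
= 96 + 82 + list_sum([31, 92, 1, 74])
= 96 + 82 + 31 + list_sum([92, 1, 74])
= 96 + 82 + 31 + 92 + list_sum([1, 74])
= 96 + 82 + 31 + 92 + 1 + list_sum([74])
= 96 + 82 + 31 + 92 + 1 + 74 + list_sum([])
= 96 + 82 + 31 + 92 + 1 + 74 + 0
= 376


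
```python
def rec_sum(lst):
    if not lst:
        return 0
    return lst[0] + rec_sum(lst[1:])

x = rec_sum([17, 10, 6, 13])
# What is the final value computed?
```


rec_sum([17, 10, 6, 13])
= 17 + rec_sum([10, 6, 13])
= 17 + 10 + rec_sum([6, 13])
= 17 + 10 + 6 + rec_sum([13])
= 17 + 10 + 6 + 13 + rec_sum([])
= 17 + 10 + 6 + 13 + 0
= 46


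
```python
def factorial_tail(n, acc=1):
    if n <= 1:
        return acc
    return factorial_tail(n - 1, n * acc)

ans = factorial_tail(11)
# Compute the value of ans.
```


factorial_tail(11, 1)
= factorial_tail(10, 11 * 1) = factorial_tail(10, 11)
= factorial_tail(9, 10 * 11) = factorial_tail(9, 110)
= factorial_tail(8, 9 * 110) = factorial_tail(8, 990)
= factorial_tail(7, 8 * 990) = factorial_tail(7, 7920)
= factorial_tail(6, 7 * 7920) = factorial_tail(6, 55440)
= factorial_tail(5, 6 * 55440) = factorial_tail(5, 332640)
= factorial_tail(4, 5 * 332640) = factorial_tail(4, 1663200)
= factorial_tail(3, 4 * 1663200) = factorial_tail(3, 6652800)
= factorial_tail(2, 3 * 6652800) = factorial_tail(2, 19958400)
= factorial_tail(1, 2 * 19958400) = factorial_tail(1, 39916800)
n <= 1, return acc = 39916800


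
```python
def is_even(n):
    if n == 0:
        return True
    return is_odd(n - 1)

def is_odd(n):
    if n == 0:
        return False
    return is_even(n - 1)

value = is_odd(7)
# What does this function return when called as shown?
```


is_odd(7)
= is_even(6)
= is_odd(5)
= is_even(4)
= is_odd(3)
= is_even(2)
= is_odd(1)
= is_even(0)
n == 0: return True
= True


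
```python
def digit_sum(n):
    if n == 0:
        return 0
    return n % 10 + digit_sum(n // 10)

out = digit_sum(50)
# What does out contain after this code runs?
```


digit_sum(50)
= 0 + digit_sum(5)
= 0 + 5 + digit_sum(0)
= 0 + 5 + 0
= 5


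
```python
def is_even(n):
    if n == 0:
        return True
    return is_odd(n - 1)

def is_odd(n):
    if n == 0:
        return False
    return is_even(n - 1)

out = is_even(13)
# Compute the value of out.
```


is_even(13)
= is_odd(12)
= is_even(11)
= is_odd(10)
= is_even(9)
= is_odd(8)
= is_even(7)
= is_odd(6)
= is_even(5)
= is_odd(4)
= is_even(3)
= is_odd(2)
= is_even(1)
= is_odd(0)
n == 0: return False
= False


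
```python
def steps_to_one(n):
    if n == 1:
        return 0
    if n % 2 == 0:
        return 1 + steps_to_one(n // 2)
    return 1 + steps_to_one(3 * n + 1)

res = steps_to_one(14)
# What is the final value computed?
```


steps_to_one(14)
14 is even -> steps_to_one(7)
7 is odd -> 3*7+1 = 22 -> steps_to_one(22)
22 is even -> steps_to_one(11)
11 is odd -> 3*11+1 = 34 -> steps_to_one(34)
34 is even -> steps_to_one(17)
17 is odd -> 3*17+1 = 52 -> steps_to_one(52)
52 is even -> steps_to_one(26)
26 is even -> steps_to_one(13)
13 is odd -> 3*13+1 = 40 -> steps_to_one(40)
40 is even -> steps_to_one(20)
20 is even -> steps_to_one(10)
10 is even -> steps_to_one(5)
5 is odd -> 3*5+1 = 16 -> steps_to_one(16)
16 is even -> steps_to_one(8)
8 is even -> steps_to_one(4)
4 is even -> steps_to_one(2)
2 is even -> steps_to_one(1)
Reached 1 after 17 steps
= 17


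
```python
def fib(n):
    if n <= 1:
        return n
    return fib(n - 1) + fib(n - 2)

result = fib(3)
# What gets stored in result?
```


fib(3)
= fib(2) + fib(1)
Computing bottom-up: fib(0)=0, fib(1)=1, fib(2)=1, fib(3)=2
= 2


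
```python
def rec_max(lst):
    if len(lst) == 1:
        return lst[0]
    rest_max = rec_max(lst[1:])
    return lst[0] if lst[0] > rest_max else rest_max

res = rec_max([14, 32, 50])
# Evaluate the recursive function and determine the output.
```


rec_max([14, 32, 50])
= compare 14 with rec_max([32, 50])
= compare 32 with rec_max([50])
Base: rec_max([50]) = 50
compare 32 with 50: max = 50
compare 14 with 50: max = 50
= 50


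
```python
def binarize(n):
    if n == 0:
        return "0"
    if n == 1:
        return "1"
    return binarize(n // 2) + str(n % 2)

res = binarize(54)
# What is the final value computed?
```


binarize(54)
= binarize(27) + "0"
= binarize(13) + "1" + "0"
= binarize(6) + "1" + "1" + "0"
= binarize(3) + "0" + "1" + "1" + "0"
= binarize(1) + "1" + "0" + "1" + "1" + "0"
= "1" + "1" + "0" + "1" + "1" + "0"
= "110110"


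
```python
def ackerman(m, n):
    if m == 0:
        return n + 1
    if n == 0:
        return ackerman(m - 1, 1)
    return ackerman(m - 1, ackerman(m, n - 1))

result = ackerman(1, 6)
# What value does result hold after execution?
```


ackerman(1, 6)
= ackerman(0, ackerman(1, 5))
First compute ackerman(1, 5) = 7
= ackerman(0, 7)
= 8


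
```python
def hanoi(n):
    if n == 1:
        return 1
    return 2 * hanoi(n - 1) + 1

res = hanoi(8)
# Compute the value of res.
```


hanoi(8)
= 2 * hanoi(7) + 1
= 2 * (2 * hanoi(6) + 1) + 1
= 2 * (2 * (2 * hanoi(5) + 1) + 1) + 1
= 2 * (2 * (2 * (2 * hanoi(4) + 1) + 1) + 1) + 1
= 2 * (2 * (2 * (2 * (2 * hanoi(3) + 1) + 1) + 1) + 1) + 1
= 2 * (2 * (2 * (2 * (2 * (2 * hanoi(2) + 1) + 1) + 1) + 1) + 1) + 1
= 2 * (2 * (2 * (2 * (2 * (2 * (2 * hanoi(1) + 1) + 1) + 1) + 1) + 1) + 1) + 1
Now compute bottom-up:
hanoi(1) = 1
hanoi(2) = 2 * 1 + 1 = 3
hanoi(3) = 2 * 3 + 1 = 7
hanoi(4) = 2 * 7 + 1 = 15
hanoi(5) = 2 * 15 + 1 = 31
hanoi(6) = 2 * 31 + 1 = 63
hanoi(7) = 2 * 63 + 1 = 127
hanoi(8) = 2 * 127 + 1 = 255
= 255


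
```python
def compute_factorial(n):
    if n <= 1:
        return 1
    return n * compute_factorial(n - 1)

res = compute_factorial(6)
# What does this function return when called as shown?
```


compute_factorial(6)
= 6 * compute_factorial(5)
= 6 * 5 * compute_factorial(4)
= 6 * 5 * 4 * compute_factorial(3)
= 6 * 5 * 4 * 3 * compute_factorial(2)
= 6 * 5 * 4 * 3 * 2 * compute_factorial(1)
= 6 * 5 * 4 * 3 * 2 * 1
= 720


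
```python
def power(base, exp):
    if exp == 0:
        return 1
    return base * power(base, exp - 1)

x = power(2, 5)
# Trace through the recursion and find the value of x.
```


power(2, 5)
= 2 * power(2, 4)
= 2 * 2 * power(2, 3)
= 2 * 2 * 2 * power(2, 2)
= 2 * 2 * 2 * 2 * power(2, 1)
= 2 * 2 * 2 * 2 * 2 * power(2, 0)
= 2 * 2 * 2 * 2 * 2 * 1
= 32


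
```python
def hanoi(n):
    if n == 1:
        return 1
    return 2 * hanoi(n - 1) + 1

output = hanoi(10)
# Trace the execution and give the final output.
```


hanoi(10)
= 2 * hanoi(9) + 1
= 2 * (2 * hanoi(8) + 1) + 1
= 2 * (2 * (2 * hanoi(7) + 1) + 1) + 1
= 2 * (2 * (2 * (2 * hanoi(6) + 1) + 1) + 1) + 1
= 2 * (2 * (2 * (2 * (2 * hanoi(5) + 1) + 1) + 1) + 1) + 1
= 2 * (2 * (2 * (2 * (2 * (2 * hanoi(4) + 1) + 1) + 1) + 1) + 1) + 1
= 2 * (2 * (2 * (2 * (2 * (2 * (2 * hanoi(3) + 1) + 1) + 1) + 1) + 1) + 1) + 1
= 2 * (2 * (2 * (2 * (2 * (2 * (2 * (2 * hanoi(2) + 1) + 1) + 1) + 1) + 1) + 1) + 1) + 1
= 2 * (2 * (2 * (2 * (2 * (2 * (2 * (2 * (2 * hanoi(1) + 1) + 1) + 1) + 1) + 1) + 1) + 1) + 1) + 1
Now compute bottom-up:
hanoi(1) = 1
hanoi(2) = 2 * 1 + 1 = 3
hanoi(3) = 2 * 3 + 1 = 7
hanoi(4) = 2 * 7 + 1 = 15
hanoi(5) = 2 * 15 + 1 = 31
hanoi(6) = 2 * 31 + 1 = 63
hanoi(7) = 2 * 63 + 1 = 127
hanoi(8) = 2 * 127 + 1 = 255
hanoi(9) = 2 * 255 + 1 = 511
hanoi(10) = 2 * 511 + 1 = 1023
= 1023


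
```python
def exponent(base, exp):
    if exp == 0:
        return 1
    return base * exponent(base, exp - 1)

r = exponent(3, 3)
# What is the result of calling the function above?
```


exponent(3, 3)
= 3 * exponent(3, 2)
= 3 * 3 * exponent(3, 1)
= 3 * 3 * 3 * exponent(3, 0)
= 3 * 3 * 3 * 1
= 27


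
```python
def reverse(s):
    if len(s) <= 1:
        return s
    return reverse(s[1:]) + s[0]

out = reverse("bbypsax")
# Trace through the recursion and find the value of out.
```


reverse("bbypsax")
= reverse("bypsax") + "b"
= reverse("ypsax") + "b" + "b"
= reverse("psax") + "y" + "b" + "b"
= reverse("sax") + "p" + "y" + "b" + "b"
= reverse("ax") + "s" + "p" + "y" + "b" + "b"
= reverse("x") + "a" + "s" + "p" + "y" + "b" + "b"
= "x" + "a" + "s" + "p" + "y" + "b" + "b"
= "xaspybb"


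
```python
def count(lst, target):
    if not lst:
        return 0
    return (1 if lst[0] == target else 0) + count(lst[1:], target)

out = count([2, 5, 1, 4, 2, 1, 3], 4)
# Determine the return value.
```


count([2, 5, 1, 4, 2, 1, 3], 4)
lst[0]=2 != 4: 0 + count([5, 1, 4, 2, 1, 3], 4)
lst[0]=5 != 4: 0 + count([1, 4, 2, 1, 3], 4)
lst[0]=1 != 4: 0 + count([4, 2, 1, 3], 4)
lst[0]=4 == 4: 1 + count([2, 1, 3], 4)
lst[0]=2 != 4: 0 + count([1, 3], 4)
lst[0]=1 != 4: 0 + count([3], 4)
lst[0]=3 != 4: 0 + count([], 4)
= 1


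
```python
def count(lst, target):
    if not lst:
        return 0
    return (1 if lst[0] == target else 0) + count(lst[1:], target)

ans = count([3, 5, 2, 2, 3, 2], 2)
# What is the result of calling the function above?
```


count([3, 5, 2, 2, 3, 2], 2)
lst[0]=3 != 2: 0 + count([5, 2, 2, 3, 2], 2)
lst[0]=5 != 2: 0 + count([2, 2, 3, 2], 2)
lst[0]=2 == 2: 1 + count([2, 3, 2], 2)
lst[0]=2 == 2: 1 + count([3, 2], 2)
lst[0]=3 != 2: 0 + count([2], 2)
lst[0]=2 == 2: 1 + count([], 2)
= 3


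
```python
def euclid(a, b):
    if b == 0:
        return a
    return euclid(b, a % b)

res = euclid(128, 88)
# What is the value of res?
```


euclid(128, 88)
= euclid(88, 128 % 88) = euclid(88, 40)
= euclid(40, 88 % 40) = euclid(40, 8)
= euclid(8, 40 % 8) = euclid(8, 0)
b == 0, return a = 8


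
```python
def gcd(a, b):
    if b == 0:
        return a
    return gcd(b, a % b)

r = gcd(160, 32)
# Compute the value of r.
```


gcd(160, 32)
= gcd(32, 160 % 32) = gcd(32, 0)
b == 0, return a = 32


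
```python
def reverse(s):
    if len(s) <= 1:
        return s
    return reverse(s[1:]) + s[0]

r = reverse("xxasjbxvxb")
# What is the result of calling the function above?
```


reverse("xxasjbxvxb")
= reverse("xasjbxvxb") + "x"
= reverse("asjbxvxb") + "x" + "x"
= reverse("sjbxvxb") + "a" + "x" + "x"
= reverse("jbxvxb") + "s" + "a" + "x" + "x"
= reverse("bxvxb") + "j" + "s" + "a" + "x" + "x"
= reverse("xvxb") + "b" + "j" + "s" + "a" + "x" + "x"
= reverse("vxb") + "x" + "b" + "j" + "s" + "a" + "x" + "x"
= reverse("xb") + "v" + "x" + "b" + "j" + "s" + "a" + "x" + "x"
= reverse("b") + "x" + "v" + "x" + "b" + "j" + "s" + "a" + "x" + "x"
= "b" + "x" + "v" + "x" + "b" + "j" + "s" + "a" + "x" + "x"
= "bxvxbjsaxx"


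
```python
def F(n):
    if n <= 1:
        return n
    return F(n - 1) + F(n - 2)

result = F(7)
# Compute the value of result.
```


F(7)
= F(6) + F(5)
= (F(5) + F(4)) + F(5)
Computing bottom-up: F(0)=0, F(1)=1, F(2)=1, F(3)=2, F(4)=3, F(5)=5, F(6)=8, F(7)=13
= 13


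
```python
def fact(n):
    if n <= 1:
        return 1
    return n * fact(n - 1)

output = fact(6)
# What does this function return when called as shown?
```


fact(6)
= 6 * fact(5)
= 6 * 5 * fact(4)
= 6 * 5 * 4 * fact(3)
= 6 * 5 * 4 * 3 * fact(2)
= 6 * 5 * 4 * 3 * 2 * fact(1)
= 6 * 5 * 4 * 3 * 2 * 1
= 720
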